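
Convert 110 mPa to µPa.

milli = 10^-3, micro = 10^-6; factor is 10^3.
110 × 10^3 = 110000

110000 µPa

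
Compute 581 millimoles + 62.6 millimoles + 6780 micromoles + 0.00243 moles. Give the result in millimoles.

652.81 millimoles

In millimoles:
  581 millimoles → 581
  62.6 millimoles → 62.6
  6780 micromoles = 6780 × 10^-3 millimoles = 6.78
  0.00243 moles = 0.00243 × 10^3 millimoles = 2.43
Sum: 581 + 62.6 + 6.78 + 2.43 = 652.81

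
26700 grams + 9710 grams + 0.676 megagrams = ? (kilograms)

In kilograms:
  26700 grams = 26700e-3 kilograms = 26.7
  9710 grams = 9710e-3 kilograms = 9.71
  0.676 megagrams = 0.676e3 kilograms = 676
Sum: 26.7 + 9.71 + 676 = 712.41

712.41 kilograms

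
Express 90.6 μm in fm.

micro = 1e-6, femto = 1e-15; factor is 1e9.
90.6 × 1e9 = 90600000000

90600000000 fm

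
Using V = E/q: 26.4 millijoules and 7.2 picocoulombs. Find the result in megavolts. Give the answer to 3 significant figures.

(26.4 × 10^-3) / (7.2 × 10^-12) = 3.6667 × 10^9 V

3670 megavolts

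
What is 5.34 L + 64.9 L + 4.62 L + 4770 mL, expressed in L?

In L:
  5.34 L → 5.34
  64.9 L → 64.9
  4.62 L → 4.62
  4770 mL = 4770e-3 L = 4.77
Sum: 5.34 + 64.9 + 4.62 + 4.77 = 79.63

79.63 L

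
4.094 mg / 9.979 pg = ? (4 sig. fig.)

(4.094 × 10⁻³) / (9.979 × 10⁻¹²) = 0.41026 × 10⁹

410300000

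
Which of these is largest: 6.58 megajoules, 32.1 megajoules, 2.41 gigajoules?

2.41 gigajoules

6.58 megajoules = 6580000 joules
32.1 megajoules = 32100000 joules
2.41 gigajoules = 2410000000 joules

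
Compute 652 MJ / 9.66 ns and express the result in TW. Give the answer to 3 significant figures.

67500 TW

(652 × 10^6) / (9.66 × 10^-9) = 67.495 × 10^15 W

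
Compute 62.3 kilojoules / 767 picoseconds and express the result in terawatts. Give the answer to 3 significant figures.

81.2 terawatts

(62.3 × 10^3) / (767 × 10^-12) = 0.081226 × 10^15 W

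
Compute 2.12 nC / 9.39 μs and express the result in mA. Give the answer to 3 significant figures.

(2.12 × 10^-9) / (9.39 × 10^-6) = 0.22577 × 10^-3 A

0.226 mA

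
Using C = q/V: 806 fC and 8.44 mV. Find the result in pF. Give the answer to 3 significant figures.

95.5 pF

(806 × 10^-15) / (8.44 × 10^-3) = 95.498 × 10^-12 F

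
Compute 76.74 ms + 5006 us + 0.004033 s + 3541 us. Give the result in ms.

89.32 ms

In ms:
  76.74 ms → 76.74
  5006 us = 5006e-3 ms = 5.006
  0.004033 s = 0.004033e3 ms = 4.033
  3541 us = 3541e-3 ms = 3.541
Sum: 76.74 + 5.006 + 4.033 + 3.541 = 89.32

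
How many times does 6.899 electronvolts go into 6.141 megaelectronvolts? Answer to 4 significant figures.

890100

(6.141e6) / (6.899) = 0.89013e6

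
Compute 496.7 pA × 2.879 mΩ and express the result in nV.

0.0014299993 nV

496.7e-12 × 2.879e-3 = 1429.9993e-15 V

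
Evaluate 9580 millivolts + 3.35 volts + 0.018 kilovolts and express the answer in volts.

30.93 volts

In volts:
  9580 millivolts = 9580 × 10^-3 volts = 9.58
  3.35 volts → 3.35
  0.018 kilovolts = 0.018 × 10^3 volts = 18
Sum: 9.58 + 3.35 + 18 = 30.93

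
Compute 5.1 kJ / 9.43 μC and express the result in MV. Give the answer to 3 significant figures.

541 MV

(5.1 × 10^3) / (9.43 × 10^-6) = 0.54083 × 10^9 V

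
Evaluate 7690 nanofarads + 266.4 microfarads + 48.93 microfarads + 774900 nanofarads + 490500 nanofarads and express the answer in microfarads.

1588.42 microfarads

In microfarads:
  7690 nanofarads = 7690e-3 microfarads = 7.69
  266.4 microfarads → 266.4
  48.93 microfarads → 48.93
  774900 nanofarads = 774900e-3 microfarads = 774.9
  490500 nanofarads = 490500e-3 microfarads = 490.5
Sum: 7.69 + 266.4 + 48.93 + 774.9 + 490.5 = 1588.42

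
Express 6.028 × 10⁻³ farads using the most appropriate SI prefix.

6.028 millifarads

= 6.028 × 10⁻³ farads; 10⁻³ is milli.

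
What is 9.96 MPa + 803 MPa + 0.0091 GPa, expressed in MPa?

In MPa:
  9.96 MPa → 9.96
  803 MPa → 803
  0.0091 GPa = 0.0091 × 10³ MPa = 9.1
Sum: 9.96 + 803 + 9.1 = 822.06

822.06 MPa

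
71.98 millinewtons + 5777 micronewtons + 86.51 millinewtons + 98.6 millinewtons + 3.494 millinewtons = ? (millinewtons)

266.361 millinewtons

In millinewtons:
  71.98 millinewtons → 71.98
  5777 micronewtons = 5777 × 10^-3 millinewtons = 5.777
  86.51 millinewtons → 86.51
  98.6 millinewtons → 98.6
  3.494 millinewtons → 3.494
Sum: 71.98 + 5.777 + 86.51 + 98.6 + 3.494 = 266.361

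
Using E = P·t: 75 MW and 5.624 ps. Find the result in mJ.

75e6 × 5.624e-12 = 421.8e-6 J

0.4218 mJ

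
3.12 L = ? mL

(no prefix) = 1e0, milli = 1e-3; factor is 1e3.
3.12 × 1e3 = 3120

3120 mL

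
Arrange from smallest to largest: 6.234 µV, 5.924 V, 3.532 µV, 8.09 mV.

6.234 µV = 0.000006234 V
5.924 V = 5.924 V
3.532 µV = 0.000003532 V
8.09 mV = 0.00809 V

3.532 µV < 6.234 µV < 8.09 mV < 5.924 V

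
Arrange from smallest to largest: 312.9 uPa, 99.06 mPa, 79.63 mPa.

312.9 uPa = 0.0003129 Pa
99.06 mPa = 0.09906 Pa
79.63 mPa = 0.07963 Pa

312.9 uPa < 79.63 mPa < 99.06 mPa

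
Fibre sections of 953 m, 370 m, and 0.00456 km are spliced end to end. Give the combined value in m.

In m:
  953 m → 953
  370 m → 370
  0.00456 km = 0.00456 × 10³ m = 4.56
Sum: 953 + 370 + 4.56 = 1327.56

1327.56 m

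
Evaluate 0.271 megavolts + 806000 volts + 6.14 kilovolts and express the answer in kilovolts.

1083.14 kilovolts

In kilovolts:
  0.271 megavolts = 0.271e3 kilovolts = 271
  806000 volts = 806000e-3 kilovolts = 806
  6.14 kilovolts → 6.14
Sum: 271 + 806 + 6.14 = 1083.14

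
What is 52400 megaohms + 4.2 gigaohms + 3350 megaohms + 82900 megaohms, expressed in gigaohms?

In gigaohms:
  52400 megaohms = 52400 × 10^-3 gigaohms = 52.4
  4.2 gigaohms → 4.2
  3350 megaohms = 3350 × 10^-3 gigaohms = 3.35
  82900 megaohms = 82900 × 10^-3 gigaohms = 82.9
Sum: 52.4 + 4.2 + 3.35 + 82.9 = 142.85

142.85 gigaohms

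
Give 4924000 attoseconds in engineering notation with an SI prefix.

= 4.924 × 10^-12 seconds; 10^-12 is pico.

4.924 picoseconds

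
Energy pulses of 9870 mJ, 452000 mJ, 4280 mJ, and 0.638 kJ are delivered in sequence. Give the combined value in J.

1104.15 J

In J:
  9870 mJ = 9870e-3 J = 9.87
  452000 mJ = 452000e-3 J = 452
  4280 mJ = 4280e-3 J = 4.28
  0.638 kJ = 0.638e3 J = 638
Sum: 9.87 + 452 + 4.28 + 638 = 1104.15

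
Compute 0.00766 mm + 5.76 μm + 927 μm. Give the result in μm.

In μm:
  0.00766 mm = 0.00766 × 10³ μm = 7.66
  5.76 μm → 5.76
  927 μm → 927
Sum: 7.66 + 5.76 + 927 = 940.42

940.42 μm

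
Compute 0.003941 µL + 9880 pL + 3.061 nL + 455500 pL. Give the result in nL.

In nL:
  0.003941 µL = 0.003941 × 10^3 nL = 3.941
  9880 pL = 9880 × 10^-3 nL = 9.88
  3.061 nL → 3.061
  455500 pL = 455500 × 10^-3 nL = 455.5
Sum: 3.941 + 9.88 + 3.061 + 455.5 = 472.382

472.382 nL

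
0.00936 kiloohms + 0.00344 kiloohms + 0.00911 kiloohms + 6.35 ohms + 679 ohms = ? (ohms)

In ohms:
  0.00936 kiloohms = 0.00936e3 ohms = 9.36
  0.00344 kiloohms = 0.00344e3 ohms = 3.44
  0.00911 kiloohms = 0.00911e3 ohms = 9.11
  6.35 ohms → 6.35
  679 ohms → 679
Sum: 9.36 + 3.44 + 9.11 + 6.35 + 679 = 707.26

707.26 ohms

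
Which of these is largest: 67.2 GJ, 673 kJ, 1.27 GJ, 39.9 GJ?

67.2 GJ = 67200000000 J
673 kJ = 673000 J
1.27 GJ = 1270000000 J
39.9 GJ = 39900000000 J

67.2 GJ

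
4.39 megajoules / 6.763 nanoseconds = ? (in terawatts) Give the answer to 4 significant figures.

(4.39 × 10⁶) / (6.763 × 10⁻⁹) = 0.64912 × 10¹⁵ W

649.1 terawatts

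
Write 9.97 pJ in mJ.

0.00000000997 mJ

pico = 10^-12, milli = 10^-3; factor is 10^-9.
9.97 × 10^-9 = 0.00000000997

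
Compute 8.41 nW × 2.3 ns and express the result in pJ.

0.000019343 pJ

8.41 × 10^-9 × 2.3 × 10^-9 = 19.343 × 10^-18 J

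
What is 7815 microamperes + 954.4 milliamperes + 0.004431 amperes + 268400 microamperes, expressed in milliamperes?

1235.046 milliamperes

In milliamperes:
  7815 microamperes = 7815 × 10^-3 milliamperes = 7.815
  954.4 milliamperes → 954.4
  0.004431 amperes = 0.004431 × 10^3 milliamperes = 4.431
  268400 microamperes = 268400 × 10^-3 milliamperes = 268.4
Sum: 7.815 + 954.4 + 4.431 + 268.4 = 1235.046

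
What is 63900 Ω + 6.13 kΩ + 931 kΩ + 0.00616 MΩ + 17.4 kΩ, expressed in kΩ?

1024.59 kΩ

In kΩ:
  63900 Ω = 63900 × 10^-3 kΩ = 63.9
  6.13 kΩ → 6.13
  931 kΩ → 931
  0.00616 MΩ = 0.00616 × 10^3 kΩ = 6.16
  17.4 kΩ → 17.4
Sum: 63.9 + 6.13 + 931 + 6.16 + 17.4 = 1024.59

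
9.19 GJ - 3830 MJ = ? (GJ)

5.36 GJ

In GJ:
  9.19 GJ → 9.19
  3830 MJ = 3830e-3 GJ = 3.83
Difference: 9.19 - 3.83 = 5.36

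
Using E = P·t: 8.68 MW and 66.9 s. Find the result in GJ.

8.68 × 10⁶ × 66.9 = 580.692 × 10⁶ J

0.580692 GJ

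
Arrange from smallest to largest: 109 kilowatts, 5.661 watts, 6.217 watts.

109 kilowatts = 109000 watts
5.661 watts = 5.661 watts
6.217 watts = 6.217 watts

5.661 watts < 6.217 watts < 109 kilowatts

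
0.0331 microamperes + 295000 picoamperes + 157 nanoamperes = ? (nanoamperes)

485.1 nanoamperes

In nanoamperes:
  0.0331 microamperes = 0.0331e3 nanoamperes = 33.1
  295000 picoamperes = 295000e-3 nanoamperes = 295
  157 nanoamperes → 157
Sum: 33.1 + 295 + 157 = 485.1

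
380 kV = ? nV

380000000000000 nV

kilo = 10³, nano = 10⁻⁹; factor is 10¹².
380 × 10¹² = 380000000000000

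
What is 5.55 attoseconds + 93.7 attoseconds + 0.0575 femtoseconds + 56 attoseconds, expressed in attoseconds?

In attoseconds:
  5.55 attoseconds → 5.55
  93.7 attoseconds → 93.7
  0.0575 femtoseconds = 0.0575e3 attoseconds = 57.5
  56 attoseconds → 56
Sum: 5.55 + 93.7 + 57.5 + 56 = 212.75

212.75 attoseconds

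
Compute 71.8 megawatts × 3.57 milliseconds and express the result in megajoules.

71.8 × 10⁶ × 3.57 × 10⁻³ = 256.326 × 10³ J

0.256326 megajoules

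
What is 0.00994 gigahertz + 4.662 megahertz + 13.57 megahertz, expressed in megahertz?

In megahertz:
  0.00994 gigahertz = 0.00994 × 10^3 megahertz = 9.94
  4.662 megahertz → 4.662
  13.57 megahertz → 13.57
Sum: 9.94 + 4.662 + 13.57 = 28.172

28.172 megahertz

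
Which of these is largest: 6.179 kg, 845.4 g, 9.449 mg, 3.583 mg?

6.179 kg

6.179 kg = 6179 g
845.4 g = 845.4 g
9.449 mg = 0.009449 g
3.583 mg = 0.003583 g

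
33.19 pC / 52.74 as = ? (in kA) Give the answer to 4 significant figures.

(33.19 × 10⁻¹²) / (52.74 × 10⁻¹⁸) = 0.629314 × 10⁶ A

629.3 kA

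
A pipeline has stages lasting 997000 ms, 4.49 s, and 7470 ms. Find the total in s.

In s:
  997000 ms = 997000 × 10^-3 s = 997
  4.49 s → 4.49
  7470 ms = 7470 × 10^-3 s = 7.47
Sum: 997 + 4.49 + 7.47 = 1008.96

1008.96 s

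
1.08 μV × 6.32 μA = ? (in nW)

0.0068256 nW

1.08 × 10⁻⁶ × 6.32 × 10⁻⁶ = 6.8256 × 10⁻¹² W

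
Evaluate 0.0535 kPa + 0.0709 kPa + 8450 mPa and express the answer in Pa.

In Pa:
  0.0535 kPa = 0.0535e3 Pa = 53.5
  0.0709 kPa = 0.0709e3 Pa = 70.9
  8450 mPa = 8450e-3 Pa = 8.45
Sum: 53.5 + 70.9 + 8.45 = 132.85

132.85 Pa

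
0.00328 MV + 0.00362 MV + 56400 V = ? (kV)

In kV:
  0.00328 MV = 0.00328e3 kV = 3.28
  0.00362 MV = 0.00362e3 kV = 3.62
  56400 V = 56400e-3 kV = 56.4
Sum: 3.28 + 3.62 + 56.4 = 63.3

63.3 kV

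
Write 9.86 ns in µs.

0.00986 µs

nano = 1e-9, micro = 1e-6; factor is 1e-3.
9.86 × 1e-3 = 0.00986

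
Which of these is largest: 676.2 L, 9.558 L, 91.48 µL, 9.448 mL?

676.2 L = 676.2 L
9.558 L = 9.558 L
91.48 µL = 0.00009148 L
9.448 mL = 0.009448 L

676.2 L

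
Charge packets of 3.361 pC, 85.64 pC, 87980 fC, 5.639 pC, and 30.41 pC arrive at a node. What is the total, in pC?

In pC:
  3.361 pC → 3.361
  85.64 pC → 85.64
  87980 fC = 87980 × 10^-3 pC = 87.98
  5.639 pC → 5.639
  30.41 pC → 30.41
Sum: 3.361 + 85.64 + 87.98 + 5.639 + 30.41 = 213.03

213.03 pC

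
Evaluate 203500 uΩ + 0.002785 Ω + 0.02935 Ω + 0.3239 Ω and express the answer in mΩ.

In mΩ:
  203500 uΩ = 203500 × 10^-3 mΩ = 203.5
  0.002785 Ω = 0.002785 × 10^3 mΩ = 2.785
  0.02935 Ω = 0.02935 × 10^3 mΩ = 29.35
  0.3239 Ω = 0.3239 × 10^3 mΩ = 323.9
Sum: 203.5 + 2.785 + 29.35 + 323.9 = 559.535

559.535 mΩ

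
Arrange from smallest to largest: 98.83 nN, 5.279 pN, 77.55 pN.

98.83 nN = 0.00000009883 N
5.279 pN = 0.000000000005279 N
77.55 pN = 0.00000000007755 N

5.279 pN < 77.55 pN < 98.83 nN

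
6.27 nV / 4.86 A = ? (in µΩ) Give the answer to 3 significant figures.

0.00129 µΩ

(6.27e-9) / (4.86) = 1.2901e-9 Ω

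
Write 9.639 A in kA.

0.009639 kA

(no prefix) = 1e0, kilo = 1e3; factor is 1e-3.
9.639 × 1e-3 = 0.009639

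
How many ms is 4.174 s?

(no prefix) = 10^0, milli = 10^-3; factor is 10^3.
4.174 × 10^3 = 4174

4174 ms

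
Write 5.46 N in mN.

(no prefix) = 10^0, milli = 10^-3; factor is 10^3.
5.46 × 10^3 = 5460

5460 mN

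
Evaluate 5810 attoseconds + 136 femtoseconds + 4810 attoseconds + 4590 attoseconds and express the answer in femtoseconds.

151.21 femtoseconds

In femtoseconds:
  5810 attoseconds = 5810e-3 femtoseconds = 5.81
  136 femtoseconds → 136
  4810 attoseconds = 4810e-3 femtoseconds = 4.81
  4590 attoseconds = 4590e-3 femtoseconds = 4.59
Sum: 5.81 + 136 + 4.81 + 4.59 = 151.21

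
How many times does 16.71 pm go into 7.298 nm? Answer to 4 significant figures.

436.7

(7.298 × 10⁻⁹) / (16.71 × 10⁻¹²) = 0.43674 × 10³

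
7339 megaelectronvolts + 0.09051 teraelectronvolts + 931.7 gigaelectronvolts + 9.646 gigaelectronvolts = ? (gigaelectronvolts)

In gigaelectronvolts:
  7339 megaelectronvolts = 7339e-3 gigaelectronvolts = 7.339
  0.09051 teraelectronvolts = 0.09051e3 gigaelectronvolts = 90.51
  931.7 gigaelectronvolts → 931.7
  9.646 gigaelectronvolts → 9.646
Sum: 7.339 + 90.51 + 931.7 + 9.646 = 1039.195

1039.195 gigaelectronvolts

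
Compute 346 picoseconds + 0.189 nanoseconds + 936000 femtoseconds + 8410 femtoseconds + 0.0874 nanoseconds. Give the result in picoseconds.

In picoseconds:
  346 picoseconds → 346
  0.189 nanoseconds = 0.189 × 10³ picoseconds = 189
  936000 femtoseconds = 936000 × 10⁻³ picoseconds = 936
  8410 femtoseconds = 8410 × 10⁻³ picoseconds = 8.41
  0.0874 nanoseconds = 0.0874 × 10³ picoseconds = 87.4
Sum: 346 + 189 + 936 + 8.41 + 87.4 = 1566.81

1566.81 picoseconds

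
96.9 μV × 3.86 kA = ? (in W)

0.374034 W

96.9 × 10⁻⁶ × 3.86 × 10³ = 374.034 × 10⁻³ W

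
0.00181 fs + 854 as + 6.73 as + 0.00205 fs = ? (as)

In as:
  0.00181 fs = 0.00181 × 10³ as = 1.81
  854 as → 854
  6.73 as → 6.73
  0.00205 fs = 0.00205 × 10³ as = 2.05
Sum: 1.81 + 854 + 6.73 + 2.05 = 864.59

864.59 as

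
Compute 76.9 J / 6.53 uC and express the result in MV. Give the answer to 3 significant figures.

(76.9) / (6.53e-6) = 11.776e6 V

11.8 MV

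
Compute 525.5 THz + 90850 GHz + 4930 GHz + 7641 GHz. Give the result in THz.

628.921 THz

In THz:
  525.5 THz → 525.5
  90850 GHz = 90850 × 10⁻³ THz = 90.85
  4930 GHz = 4930 × 10⁻³ THz = 4.93
  7641 GHz = 7641 × 10⁻³ THz = 7.641
Sum: 525.5 + 90.85 + 4.93 + 7.641 = 628.921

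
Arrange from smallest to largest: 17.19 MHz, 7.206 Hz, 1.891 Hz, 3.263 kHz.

1.891 Hz < 7.206 Hz < 3.263 kHz < 17.19 MHz

17.19 MHz = 17190000 Hz
7.206 Hz = 7.206 Hz
1.891 Hz = 1.891 Hz
3.263 kHz = 3263 Hz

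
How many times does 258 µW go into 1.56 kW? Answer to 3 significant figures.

6050000

(1.56 × 10³) / (258 × 10⁻⁶) = 0.006047 × 10⁹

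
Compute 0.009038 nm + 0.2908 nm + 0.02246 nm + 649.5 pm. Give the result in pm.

In pm:
  0.009038 nm = 0.009038e3 pm = 9.038
  0.2908 nm = 0.2908e3 pm = 290.8
  0.02246 nm = 0.02246e3 pm = 22.46
  649.5 pm → 649.5
Sum: 9.038 + 290.8 + 22.46 + 649.5 = 971.798

971.798 pm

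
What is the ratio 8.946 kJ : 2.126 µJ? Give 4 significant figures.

(8.946e3) / (2.126e-6) = 4.2079e9

4208000000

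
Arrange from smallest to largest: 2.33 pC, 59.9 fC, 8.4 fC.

2.33 pC = 0.00000000000233 C
59.9 fC = 0.0000000000000599 C
8.4 fC = 0.0000000000000084 C

8.4 fC < 59.9 fC < 2.33 pC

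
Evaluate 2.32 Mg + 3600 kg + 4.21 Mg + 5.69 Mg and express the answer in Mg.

In Mg:
  2.32 Mg → 2.32
  3600 kg = 3600 × 10^-3 Mg = 3.6
  4.21 Mg → 4.21
  5.69 Mg → 5.69
Sum: 2.32 + 3.6 + 4.21 + 5.69 = 15.82

15.82 Mg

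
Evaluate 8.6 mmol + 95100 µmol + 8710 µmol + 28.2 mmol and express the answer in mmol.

140.61 mmol

In mmol:
  8.6 mmol → 8.6
  95100 µmol = 95100e-3 mmol = 95.1
  8710 µmol = 8710e-3 mmol = 8.71
  28.2 mmol → 28.2
Sum: 8.6 + 95.1 + 8.71 + 28.2 = 140.61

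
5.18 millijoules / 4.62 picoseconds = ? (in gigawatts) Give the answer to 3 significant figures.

(5.18e-3) / (4.62e-12) = 1.1212e9 W

1.12 gigawatts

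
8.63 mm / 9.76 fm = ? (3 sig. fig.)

(8.63 × 10^-3) / (9.76 × 10^-15) = 0.8842 × 10^12

884000000000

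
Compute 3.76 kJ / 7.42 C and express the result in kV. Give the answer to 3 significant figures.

(3.76 × 10^3) / (7.42) = 0.50674 × 10^3 V

0.507 kV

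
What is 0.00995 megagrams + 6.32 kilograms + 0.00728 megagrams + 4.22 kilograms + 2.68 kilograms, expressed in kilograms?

In kilograms:
  0.00995 megagrams = 0.00995 × 10³ kilograms = 9.95
  6.32 kilograms → 6.32
  0.00728 megagrams = 0.00728 × 10³ kilograms = 7.28
  4.22 kilograms → 4.22
  2.68 kilograms → 2.68
Sum: 9.95 + 6.32 + 7.28 + 4.22 + 2.68 = 30.45

30.45 kilograms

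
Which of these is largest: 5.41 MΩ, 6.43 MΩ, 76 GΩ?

76 GΩ

5.41 MΩ = 5410000 Ω
6.43 MΩ = 6430000 Ω
76 GΩ = 76000000000 Ω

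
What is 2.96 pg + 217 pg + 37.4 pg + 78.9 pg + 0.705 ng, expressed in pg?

1041.26 pg

In pg:
  2.96 pg → 2.96
  217 pg → 217
  37.4 pg → 37.4
  78.9 pg → 78.9
  0.705 ng = 0.705e3 pg = 705
Sum: 2.96 + 217 + 37.4 + 78.9 + 705 = 1041.26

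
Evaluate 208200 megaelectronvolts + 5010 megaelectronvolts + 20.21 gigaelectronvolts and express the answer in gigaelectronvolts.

233.42 gigaelectronvolts

In gigaelectronvolts:
  208200 megaelectronvolts = 208200 × 10⁻³ gigaelectronvolts = 208.2
  5010 megaelectronvolts = 5010 × 10⁻³ gigaelectronvolts = 5.01
  20.21 gigaelectronvolts → 20.21
Sum: 208.2 + 5.01 + 20.21 = 233.42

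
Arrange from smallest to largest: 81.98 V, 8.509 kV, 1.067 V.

81.98 V = 81.98 V
8.509 kV = 8509 V
1.067 V = 1.067 V

1.067 V < 81.98 V < 8.509 kV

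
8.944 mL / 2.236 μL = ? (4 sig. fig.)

(8.944e-3) / (2.236e-6) = 4e3

4000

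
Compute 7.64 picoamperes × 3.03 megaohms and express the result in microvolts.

7.64e-12 × 3.03e6 = 23.1492e-6 V

23.1492 microvolts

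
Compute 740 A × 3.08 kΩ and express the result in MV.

2.2792 MV

740 × 3.08 × 10^3 = 2279.2 × 10^3 V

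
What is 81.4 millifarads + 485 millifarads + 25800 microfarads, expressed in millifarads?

In millifarads:
  81.4 millifarads → 81.4
  485 millifarads → 485
  25800 microfarads = 25800 × 10⁻³ millifarads = 25.8
Sum: 81.4 + 485 + 25.8 = 592.2

592.2 millifarads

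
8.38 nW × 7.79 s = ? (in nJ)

65.2802 nJ

8.38 × 10^-9 × 7.79 = 65.2802 × 10^-9 J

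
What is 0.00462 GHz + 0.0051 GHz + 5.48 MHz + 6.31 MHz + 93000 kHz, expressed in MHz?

114.51 MHz

In MHz:
  0.00462 GHz = 0.00462 × 10^3 MHz = 4.62
  0.0051 GHz = 0.0051 × 10^3 MHz = 5.1
  5.48 MHz → 5.48
  6.31 MHz → 6.31
  93000 kHz = 93000 × 10^-3 MHz = 93
Sum: 4.62 + 5.1 + 5.48 + 6.31 + 93 = 114.51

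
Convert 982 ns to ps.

nano = 10^-9, pico = 10^-12; factor is 10^3.
982 × 10^3 = 982000

982000 ps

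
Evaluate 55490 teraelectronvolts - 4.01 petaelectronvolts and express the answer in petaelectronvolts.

51.48 petaelectronvolts

In petaelectronvolts:
  55490 teraelectronvolts = 55490 × 10⁻³ petaelectronvolts = 55.49
  4.01 petaelectronvolts → 4.01
Difference: 55.49 - 4.01 = 51.48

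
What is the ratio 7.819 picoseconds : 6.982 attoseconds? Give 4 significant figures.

(7.819 × 10⁻¹²) / (6.982 × 10⁻¹⁸) = 1.1199 × 10⁶

1120000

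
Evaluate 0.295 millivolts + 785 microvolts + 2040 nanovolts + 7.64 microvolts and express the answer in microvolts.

1089.68 microvolts

In microvolts:
  0.295 millivolts = 0.295 × 10³ microvolts = 295
  785 microvolts → 785
  2040 nanovolts = 2040 × 10⁻³ microvolts = 2.04
  7.64 microvolts → 7.64
Sum: 295 + 785 + 2.04 + 7.64 = 1089.68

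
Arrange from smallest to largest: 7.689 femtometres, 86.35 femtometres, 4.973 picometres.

7.689 femtometres = 0.000000000000007689 metres
86.35 femtometres = 0.00000000000008635 metres
4.973 picometres = 0.000000000004973 metres

7.689 femtometres < 86.35 femtometres < 4.973 picometres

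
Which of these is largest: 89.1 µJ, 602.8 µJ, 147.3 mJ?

147.3 mJ

89.1 µJ = 0.0000891 J
602.8 µJ = 0.0006028 J
147.3 mJ = 0.1473 J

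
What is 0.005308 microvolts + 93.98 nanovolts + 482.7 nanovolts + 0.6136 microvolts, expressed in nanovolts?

1195.588 nanovolts

In nanovolts:
  0.005308 microvolts = 0.005308 × 10³ nanovolts = 5.308
  93.98 nanovolts → 93.98
  482.7 nanovolts → 482.7
  0.6136 microvolts = 0.6136 × 10³ nanovolts = 613.6
Sum: 5.308 + 93.98 + 482.7 + 613.6 = 1195.588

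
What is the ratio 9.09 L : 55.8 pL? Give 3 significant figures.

(9.09) / (55.8 × 10⁻¹²) = 0.1629 × 10¹²

163000000000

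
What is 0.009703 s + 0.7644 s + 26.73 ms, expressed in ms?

In ms:
  0.009703 s = 0.009703e3 ms = 9.703
  0.7644 s = 0.7644e3 ms = 764.4
  26.73 ms → 26.73
Sum: 9.703 + 764.4 + 26.73 = 800.833

800.833 ms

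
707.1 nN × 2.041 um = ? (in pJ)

1.4431911 pJ

707.1 × 10⁻⁹ × 2.041 × 10⁻⁶ = 1443.1911 × 10⁻¹⁵ J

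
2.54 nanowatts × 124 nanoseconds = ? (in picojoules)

2.54 × 10⁻⁹ × 124 × 10⁻⁹ = 314.96 × 10⁻¹⁸ J

0.00031496 picojoules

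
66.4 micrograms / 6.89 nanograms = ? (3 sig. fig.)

9640

(66.4 × 10^-6) / (6.89 × 10^-9) = 9.637 × 10^3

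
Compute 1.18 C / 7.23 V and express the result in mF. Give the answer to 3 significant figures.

163 mF

(1.18) / (7.23) = 0.16321 F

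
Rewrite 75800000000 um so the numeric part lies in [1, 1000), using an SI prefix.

= 75.8 × 10³ m; 10³ is kilo.

75.8 km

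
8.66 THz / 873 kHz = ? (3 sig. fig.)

(8.66e12) / (873e3) = 0.00992e9

9920000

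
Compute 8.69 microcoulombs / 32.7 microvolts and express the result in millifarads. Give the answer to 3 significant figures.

(8.69e-6) / (32.7e-6) = 0.26575 F

266 millifarads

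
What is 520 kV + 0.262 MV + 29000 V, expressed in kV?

811 kV

In kV:
  520 kV → 520
  0.262 MV = 0.262e3 kV = 262
  29000 V = 29000e-3 kV = 29
Sum: 520 + 262 + 29 = 811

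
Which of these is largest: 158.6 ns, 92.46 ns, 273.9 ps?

158.6 ns = 0.0000001586 s
92.46 ns = 0.00000009246 s
273.9 ps = 0.0000000002739 s

158.6 ns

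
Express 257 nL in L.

nano = 1e-9, (no prefix) = 1e0; factor is 1e-9.
257 × 1e-9 = 0.000000257

0.000000257 L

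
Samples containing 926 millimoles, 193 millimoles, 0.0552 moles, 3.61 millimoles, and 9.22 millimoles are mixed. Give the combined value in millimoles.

In millimoles:
  926 millimoles → 926
  193 millimoles → 193
  0.0552 moles = 0.0552 × 10³ millimoles = 55.2
  3.61 millimoles → 3.61
  9.22 millimoles → 9.22
Sum: 926 + 193 + 55.2 + 3.61 + 9.22 = 1187.03

1187.03 millimoles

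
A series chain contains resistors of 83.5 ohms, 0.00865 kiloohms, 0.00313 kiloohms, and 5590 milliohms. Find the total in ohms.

In ohms:
  83.5 ohms → 83.5
  0.00865 kiloohms = 0.00865 × 10^3 ohms = 8.65
  0.00313 kiloohms = 0.00313 × 10^3 ohms = 3.13
  5590 milliohms = 5590 × 10^-3 ohms = 5.59
Sum: 83.5 + 8.65 + 3.13 + 5.59 = 100.87

100.87 ohms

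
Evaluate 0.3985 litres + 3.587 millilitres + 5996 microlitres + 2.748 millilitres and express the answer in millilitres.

In millilitres:
  0.3985 litres = 0.3985 × 10^3 millilitres = 398.5
  3.587 millilitres → 3.587
  5996 microlitres = 5996 × 10^-3 millilitres = 5.996
  2.748 millilitres → 2.748
Sum: 398.5 + 3.587 + 5.996 + 2.748 = 410.831

410.831 millilitres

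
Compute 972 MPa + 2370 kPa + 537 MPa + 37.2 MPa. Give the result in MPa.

1548.57 MPa

In MPa:
  972 MPa → 972
  2370 kPa = 2370 × 10⁻³ MPa = 2.37
  537 MPa → 537
  37.2 MPa → 37.2
Sum: 972 + 2.37 + 537 + 37.2 = 1548.57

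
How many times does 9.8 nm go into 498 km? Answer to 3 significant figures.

50800000000000

(498e3) / (9.8e-9) = 50.82e12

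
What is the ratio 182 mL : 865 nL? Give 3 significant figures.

210000

(182e-3) / (865e-9) = 0.2104e6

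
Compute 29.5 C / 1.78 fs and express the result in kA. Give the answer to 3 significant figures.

(29.5) / (1.78 × 10⁻¹⁵) = 16.573 × 10¹⁵ A

16600000000000 kA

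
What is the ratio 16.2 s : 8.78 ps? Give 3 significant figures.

1850000000000

(16.2) / (8.78 × 10⁻¹²) = 1.845 × 10¹²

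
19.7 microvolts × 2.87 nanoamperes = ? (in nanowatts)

0.000056539 nanowatts

19.7 × 10⁻⁶ × 2.87 × 10⁻⁹ = 56.539 × 10⁻¹⁵ W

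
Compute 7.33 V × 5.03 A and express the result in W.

36.8699 W

7.33 × 5.03 = 36.8699 W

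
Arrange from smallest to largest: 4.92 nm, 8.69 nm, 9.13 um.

4.92 nm = 0.00000000492 m
8.69 nm = 0.00000000869 m
9.13 um = 0.00000913 m

4.92 nm < 8.69 nm < 9.13 um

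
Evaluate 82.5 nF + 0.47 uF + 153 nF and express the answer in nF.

705.5 nF

In nF:
  82.5 nF → 82.5
  0.47 uF = 0.47e3 nF = 470
  153 nF → 153
Sum: 82.5 + 470 + 153 = 705.5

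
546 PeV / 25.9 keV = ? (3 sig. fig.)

(546 × 10^15) / (25.9 × 10^3) = 21.08 × 10^12

21100000000000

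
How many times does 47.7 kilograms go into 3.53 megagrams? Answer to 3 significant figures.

(3.53 × 10^6) / (47.7 × 10^3) = 0.074 × 10^3

74.0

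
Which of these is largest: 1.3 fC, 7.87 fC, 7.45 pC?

1.3 fC = 0.0000000000000013 C
7.87 fC = 0.00000000000000787 C
7.45 pC = 0.00000000000745 C

7.45 pC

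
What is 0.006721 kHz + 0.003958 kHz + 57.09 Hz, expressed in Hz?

67.769 Hz

In Hz:
  0.006721 kHz = 0.006721 × 10³ Hz = 6.721
  0.003958 kHz = 0.003958 × 10³ Hz = 3.958
  57.09 Hz → 57.09
Sum: 6.721 + 3.958 + 57.09 = 67.769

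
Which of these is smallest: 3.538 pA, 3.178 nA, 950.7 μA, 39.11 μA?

3.538 pA

3.538 pA = 0.000000000003538 A
3.178 nA = 0.000000003178 A
950.7 μA = 0.0009507 A
39.11 μA = 0.00003911 A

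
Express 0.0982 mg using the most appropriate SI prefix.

= 98.2 × 10^-6 g; 10^-6 is micro.

98.2 ug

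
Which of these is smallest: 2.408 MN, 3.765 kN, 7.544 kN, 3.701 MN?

3.765 kN

2.408 MN = 2408000 N
3.765 kN = 3765 N
7.544 kN = 7544 N
3.701 MN = 3701000 N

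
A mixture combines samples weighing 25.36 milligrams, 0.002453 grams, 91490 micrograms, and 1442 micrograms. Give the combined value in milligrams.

In milligrams:
  25.36 milligrams → 25.36
  0.002453 grams = 0.002453 × 10³ milligrams = 2.453
  91490 micrograms = 91490 × 10⁻³ milligrams = 91.49
  1442 micrograms = 1442 × 10⁻³ milligrams = 1.442
Sum: 25.36 + 2.453 + 91.49 + 1.442 = 120.745

120.745 milligrams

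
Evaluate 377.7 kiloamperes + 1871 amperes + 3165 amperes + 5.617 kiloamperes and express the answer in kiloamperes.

388.353 kiloamperes

In kiloamperes:
  377.7 kiloamperes → 377.7
  1871 amperes = 1871 × 10^-3 kiloamperes = 1.871
  3165 amperes = 3165 × 10^-3 kiloamperes = 3.165
  5.617 kiloamperes → 5.617
Sum: 377.7 + 1.871 + 3.165 + 5.617 = 388.353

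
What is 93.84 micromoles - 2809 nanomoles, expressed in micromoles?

91.031 micromoles

In micromoles:
  93.84 micromoles → 93.84
  2809 nanomoles = 2809e-3 micromoles = 2.809
Difference: 93.84 - 2.809 = 91.031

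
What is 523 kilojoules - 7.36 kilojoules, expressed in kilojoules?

515.64 kilojoules

In kilojoules:
  523 kilojoules → 523
  7.36 kilojoules → 7.36
Difference: 523 - 7.36 = 515.64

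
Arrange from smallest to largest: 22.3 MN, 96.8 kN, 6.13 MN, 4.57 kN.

22.3 MN = 22300000 N
96.8 kN = 96800 N
6.13 MN = 6130000 N
4.57 kN = 4570 N

4.57 kN < 96.8 kN < 6.13 MN < 22.3 MN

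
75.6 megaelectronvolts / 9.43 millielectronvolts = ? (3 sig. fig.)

(75.6 × 10^6) / (9.43 × 10^-3) = 8.017 × 10^9

8020000000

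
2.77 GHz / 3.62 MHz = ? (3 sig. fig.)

765

(2.77e9) / (3.62e6) = 0.7652e3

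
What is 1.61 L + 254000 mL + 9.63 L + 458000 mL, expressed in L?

In L:
  1.61 L → 1.61
  254000 mL = 254000 × 10⁻³ L = 254
  9.63 L → 9.63
  458000 mL = 458000 × 10⁻³ L = 458
Sum: 1.61 + 254 + 9.63 + 458 = 723.24

723.24 L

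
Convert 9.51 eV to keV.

(no prefix) = 10⁰, kilo = 10³; factor is 10⁻³.
9.51 × 10⁻³ = 0.00951

0.00951 keV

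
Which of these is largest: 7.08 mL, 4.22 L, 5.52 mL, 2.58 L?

7.08 mL = 0.00708 L
4.22 L = 4.22 L
5.52 mL = 0.00552 L
2.58 L = 2.58 L

4.22 L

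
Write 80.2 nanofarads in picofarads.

nano = 10^-9, pico = 10^-12; factor is 10^3.
80.2 × 10^3 = 80200

80200 picofarads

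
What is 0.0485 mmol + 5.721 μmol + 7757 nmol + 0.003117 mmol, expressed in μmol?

In μmol:
  0.0485 mmol = 0.0485e3 μmol = 48.5
  5.721 μmol → 5.721
  7757 nmol = 7757e-3 μmol = 7.757
  0.003117 mmol = 0.003117e3 μmol = 3.117
Sum: 48.5 + 5.721 + 7.757 + 3.117 = 65.095

65.095 μmol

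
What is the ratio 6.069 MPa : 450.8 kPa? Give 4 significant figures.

13.46

(6.069 × 10⁶) / (450.8 × 10³) = 0.013463 × 10³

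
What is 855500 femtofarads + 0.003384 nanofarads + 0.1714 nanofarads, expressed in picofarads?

In picofarads:
  855500 femtofarads = 855500 × 10^-3 picofarads = 855.5
  0.003384 nanofarads = 0.003384 × 10^3 picofarads = 3.384
  0.1714 nanofarads = 0.1714 × 10^3 picofarads = 171.4
Sum: 855.5 + 3.384 + 171.4 = 1030.284

1030.284 picofarads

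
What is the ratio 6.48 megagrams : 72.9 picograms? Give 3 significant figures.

(6.48e6) / (72.9e-12) = 0.08889e18

88900000000000000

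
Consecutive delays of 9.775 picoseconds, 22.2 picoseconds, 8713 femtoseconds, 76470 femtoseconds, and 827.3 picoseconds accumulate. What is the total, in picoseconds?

In picoseconds:
  9.775 picoseconds → 9.775
  22.2 picoseconds → 22.2
  8713 femtoseconds = 8713e-3 picoseconds = 8.713
  76470 femtoseconds = 76470e-3 picoseconds = 76.47
  827.3 picoseconds → 827.3
Sum: 9.775 + 22.2 + 8.713 + 76.47 + 827.3 = 944.458

944.458 picoseconds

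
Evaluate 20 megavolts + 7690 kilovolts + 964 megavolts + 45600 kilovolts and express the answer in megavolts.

In megavolts:
  20 megavolts → 20
  7690 kilovolts = 7690e-3 megavolts = 7.69
  964 megavolts → 964
  45600 kilovolts = 45600e-3 megavolts = 45.6
Sum: 20 + 7.69 + 964 + 45.6 = 1037.29

1037.29 megavolts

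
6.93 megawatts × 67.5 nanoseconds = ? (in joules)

0.467775 joules

6.93 × 10⁶ × 67.5 × 10⁻⁹ = 467.775 × 10⁻³ J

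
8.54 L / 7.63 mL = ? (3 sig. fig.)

(8.54) / (7.63 × 10⁻³) = 1.119 × 10³

1120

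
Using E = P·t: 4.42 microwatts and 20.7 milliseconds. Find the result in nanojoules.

91.494 nanojoules

4.42 × 10⁻⁶ × 20.7 × 10⁻³ = 91.494 × 10⁻⁹ J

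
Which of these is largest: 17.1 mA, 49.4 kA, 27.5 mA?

17.1 mA = 0.0171 A
49.4 kA = 49400 A
27.5 mA = 0.0275 A

49.4 kA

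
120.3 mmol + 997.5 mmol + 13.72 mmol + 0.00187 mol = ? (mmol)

In mmol:
  120.3 mmol → 120.3
  997.5 mmol → 997.5
  13.72 mmol → 13.72
  0.00187 mol = 0.00187e3 mmol = 1.87
Sum: 120.3 + 997.5 + 13.72 + 1.87 = 1133.39

1133.39 mmol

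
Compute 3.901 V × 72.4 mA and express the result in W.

3.901 × 72.4e-3 = 282.4324e-3 W

0.2824324 W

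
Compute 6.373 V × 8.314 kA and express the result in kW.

6.373 × 8.314 × 10³ = 52.985122 × 10³ W

52.985122 kW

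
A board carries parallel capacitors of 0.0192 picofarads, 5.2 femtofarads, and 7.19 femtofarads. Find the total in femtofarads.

31.59 femtofarads

In femtofarads:
  0.0192 picofarads = 0.0192 × 10³ femtofarads = 19.2
  5.2 femtofarads → 5.2
  7.19 femtofarads → 7.19
Sum: 19.2 + 5.2 + 7.19 = 31.59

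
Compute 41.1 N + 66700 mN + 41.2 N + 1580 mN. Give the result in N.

150.58 N

In N:
  41.1 N → 41.1
  66700 mN = 66700e-3 N = 66.7
  41.2 N → 41.2
  1580 mN = 1580e-3 N = 1.58
Sum: 41.1 + 66.7 + 41.2 + 1.58 = 150.58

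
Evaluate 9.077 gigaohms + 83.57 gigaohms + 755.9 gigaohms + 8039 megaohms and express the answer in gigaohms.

In gigaohms:
  9.077 gigaohms → 9.077
  83.57 gigaohms → 83.57
  755.9 gigaohms → 755.9
  8039 megaohms = 8039 × 10^-3 gigaohms = 8.039
Sum: 9.077 + 83.57 + 755.9 + 8.039 = 856.586

856.586 gigaohms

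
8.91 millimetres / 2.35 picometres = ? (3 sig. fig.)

3790000000

(8.91 × 10^-3) / (2.35 × 10^-12) = 3.791 × 10^9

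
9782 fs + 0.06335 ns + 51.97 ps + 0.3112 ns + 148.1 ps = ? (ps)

In ps:
  9782 fs = 9782 × 10⁻³ ps = 9.782
  0.06335 ns = 0.06335 × 10³ ps = 63.35
  51.97 ps → 51.97
  0.3112 ns = 0.3112 × 10³ ps = 311.2
  148.1 ps → 148.1
Sum: 9.782 + 63.35 + 51.97 + 311.2 + 148.1 = 584.402

584.402 ps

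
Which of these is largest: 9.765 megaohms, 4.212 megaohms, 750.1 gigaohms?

750.1 gigaohms

9.765 megaohms = 9765000 ohms
4.212 megaohms = 4212000 ohms
750.1 gigaohms = 750100000000 ohms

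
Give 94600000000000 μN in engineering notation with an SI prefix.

= 94.6e6 N; 1e6 is mega.

94.6 MN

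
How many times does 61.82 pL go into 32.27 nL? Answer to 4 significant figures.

522.0

(32.27 × 10⁻⁹) / (61.82 × 10⁻¹²) = 0.522 × 10³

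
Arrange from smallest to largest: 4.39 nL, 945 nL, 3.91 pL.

3.91 pL < 4.39 nL < 945 nL

4.39 nL = 0.00000000439 L
945 nL = 0.000000945 L
3.91 pL = 0.00000000000391 L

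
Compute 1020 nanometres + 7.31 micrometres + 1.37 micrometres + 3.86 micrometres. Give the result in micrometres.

13.56 micrometres

In micrometres:
  1020 nanometres = 1020 × 10^-3 micrometres = 1.02
  7.31 micrometres → 7.31
  1.37 micrometres → 1.37
  3.86 micrometres → 3.86
Sum: 1.02 + 7.31 + 1.37 + 3.86 = 13.56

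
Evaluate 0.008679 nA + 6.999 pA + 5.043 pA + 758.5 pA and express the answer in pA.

In pA:
  0.008679 nA = 0.008679e3 pA = 8.679
  6.999 pA → 6.999
  5.043 pA → 5.043
  758.5 pA → 758.5
Sum: 8.679 + 6.999 + 5.043 + 758.5 = 779.221

779.221 pA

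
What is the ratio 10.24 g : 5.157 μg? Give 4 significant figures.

(10.24) / (5.157 × 10^-6) = 1.9857 × 10^6

1986000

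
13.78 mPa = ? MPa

milli = 1e-3, mega = 1e6; factor is 1e-9.
13.78 × 1e-9 = 0.00000001378

0.00000001378 MPa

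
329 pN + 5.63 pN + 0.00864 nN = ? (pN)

343.27 pN

In pN:
  329 pN → 329
  5.63 pN → 5.63
  0.00864 nN = 0.00864 × 10³ pN = 8.64
Sum: 329 + 5.63 + 8.64 = 343.27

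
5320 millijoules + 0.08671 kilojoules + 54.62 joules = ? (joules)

In joules:
  5320 millijoules = 5320 × 10⁻³ joules = 5.32
  0.08671 kilojoules = 0.08671 × 10³ joules = 86.71
  54.62 joules → 54.62
Sum: 5.32 + 86.71 + 54.62 = 146.65

146.65 joules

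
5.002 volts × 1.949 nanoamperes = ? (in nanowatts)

5.002 × 1.949 × 10⁻⁹ = 9.748898 × 10⁻⁹ W

9.748898 nanowatts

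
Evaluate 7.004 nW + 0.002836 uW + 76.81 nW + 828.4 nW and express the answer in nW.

In nW:
  7.004 nW → 7.004
  0.002836 uW = 0.002836 × 10³ nW = 2.836
  76.81 nW → 76.81
  828.4 nW → 828.4
Sum: 7.004 + 2.836 + 76.81 + 828.4 = 915.05

915.05 nW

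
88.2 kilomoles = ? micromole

kilo = 10³, micro = 10⁻⁶; factor is 10⁹.
88.2 × 10⁹ = 88200000000

88200000000 micromoles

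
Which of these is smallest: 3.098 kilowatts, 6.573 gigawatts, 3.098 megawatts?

3.098 kilowatts

3.098 kilowatts = 3098 watts
6.573 gigawatts = 6573000000 watts
3.098 megawatts = 3098000 watts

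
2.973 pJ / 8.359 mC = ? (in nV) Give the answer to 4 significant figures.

0.3557 nV

(2.973 × 10^-12) / (8.359 × 10^-3) = 0.355665 × 10^-9 V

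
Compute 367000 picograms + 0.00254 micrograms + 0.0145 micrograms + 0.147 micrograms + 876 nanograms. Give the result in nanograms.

In nanograms:
  367000 picograms = 367000 × 10^-3 nanograms = 367
  0.00254 micrograms = 0.00254 × 10^3 nanograms = 2.54
  0.0145 micrograms = 0.0145 × 10^3 nanograms = 14.5
  0.147 micrograms = 0.147 × 10^3 nanograms = 147
  876 nanograms → 876
Sum: 367 + 2.54 + 14.5 + 147 + 876 = 1407.04

1407.04 nanograms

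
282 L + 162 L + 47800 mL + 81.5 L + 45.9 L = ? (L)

In L:
  282 L → 282
  162 L → 162
  47800 mL = 47800 × 10⁻³ L = 47.8
  81.5 L → 81.5
  45.9 L → 45.9
Sum: 282 + 162 + 47.8 + 81.5 + 45.9 = 619.2

619.2 L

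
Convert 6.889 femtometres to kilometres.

0.000000000000000006889 kilometres

femto = 10⁻¹⁵, kilo = 10³; factor is 10⁻¹⁸.
6.889 × 10⁻¹⁸ = 0.000000000000000006889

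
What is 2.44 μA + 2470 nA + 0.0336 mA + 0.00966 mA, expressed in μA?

In μA:
  2.44 μA → 2.44
  2470 nA = 2470 × 10^-3 μA = 2.47
  0.0336 mA = 0.0336 × 10^3 μA = 33.6
  0.00966 mA = 0.00966 × 10^3 μA = 9.66
Sum: 2.44 + 2.47 + 33.6 + 9.66 = 48.17

48.17 μA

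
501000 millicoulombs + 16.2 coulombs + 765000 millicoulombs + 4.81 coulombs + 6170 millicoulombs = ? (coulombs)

In coulombs:
  501000 millicoulombs = 501000 × 10⁻³ coulombs = 501
  16.2 coulombs → 16.2
  765000 millicoulombs = 765000 × 10⁻³ coulombs = 765
  4.81 coulombs → 4.81
  6170 millicoulombs = 6170 × 10⁻³ coulombs = 6.17
Sum: 501 + 16.2 + 765 + 4.81 + 6.17 = 1293.18

1293.18 coulombs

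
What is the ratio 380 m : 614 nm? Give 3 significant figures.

(380) / (614 × 10⁻⁹) = 0.6189 × 10⁹

619000000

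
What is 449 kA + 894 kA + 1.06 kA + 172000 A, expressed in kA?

1516.06 kA

In kA:
  449 kA → 449
  894 kA → 894
  1.06 kA → 1.06
  172000 A = 172000e-3 kA = 172
Sum: 449 + 894 + 1.06 + 172 = 1516.06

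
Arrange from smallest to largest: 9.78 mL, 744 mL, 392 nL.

392 nL < 9.78 mL < 744 mL

9.78 mL = 0.00978 L
744 mL = 0.744 L
392 nL = 0.000000392 L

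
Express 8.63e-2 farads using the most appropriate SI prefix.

86.3 millifarads

= 86.3e-3 farads; 1e-3 is milli.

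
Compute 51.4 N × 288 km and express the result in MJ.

14.8032 MJ

51.4 × 288e3 = 14803.2e3 J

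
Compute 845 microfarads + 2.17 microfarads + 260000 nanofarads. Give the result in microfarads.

1107.17 microfarads

In microfarads:
  845 microfarads → 845
  2.17 microfarads → 2.17
  260000 nanofarads = 260000 × 10⁻³ microfarads = 260
Sum: 845 + 2.17 + 260 = 1107.17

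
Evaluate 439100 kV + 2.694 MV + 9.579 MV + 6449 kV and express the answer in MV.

In MV:
  439100 kV = 439100 × 10⁻³ MV = 439.1
  2.694 MV → 2.694
  9.579 MV → 9.579
  6449 kV = 6449 × 10⁻³ MV = 6.449
Sum: 439.1 + 2.694 + 9.579 + 6.449 = 457.822

457.822 MV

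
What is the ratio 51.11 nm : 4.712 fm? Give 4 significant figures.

(51.11 × 10⁻⁹) / (4.712 × 10⁻¹⁵) = 10.847 × 10⁶

10850000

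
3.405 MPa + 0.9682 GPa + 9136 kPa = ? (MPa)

980.741 MPa

In MPa:
  3.405 MPa → 3.405
  0.9682 GPa = 0.9682 × 10³ MPa = 968.2
  9136 kPa = 9136 × 10⁻³ MPa = 9.136
Sum: 3.405 + 968.2 + 9.136 = 980.741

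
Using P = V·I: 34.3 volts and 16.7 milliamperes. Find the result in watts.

0.57281 watts

34.3 × 16.7 × 10⁻³ = 572.81 × 10⁻³ W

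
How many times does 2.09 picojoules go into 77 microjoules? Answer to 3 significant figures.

(77 × 10^-6) / (2.09 × 10^-12) = 36.84 × 10^6

36800000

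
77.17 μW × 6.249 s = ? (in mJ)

77.17e-6 × 6.249 = 482.23533e-6 J

0.48223533 mJ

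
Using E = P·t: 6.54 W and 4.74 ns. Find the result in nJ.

30.9996 nJ

6.54 × 4.74 × 10⁻⁹ = 30.9996 × 10⁻⁹ J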